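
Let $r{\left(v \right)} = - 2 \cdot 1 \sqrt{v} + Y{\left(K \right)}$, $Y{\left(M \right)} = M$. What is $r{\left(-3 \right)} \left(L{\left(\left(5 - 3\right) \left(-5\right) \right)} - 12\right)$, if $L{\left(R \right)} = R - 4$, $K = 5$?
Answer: $-130 + 52 i \sqrt{3} \approx -130.0 + 90.067 i$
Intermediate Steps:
$L{\left(R \right)} = -4 + R$
$r{\left(v \right)} = 5 - 2 \sqrt{v}$ ($r{\left(v \right)} = - 2 \cdot 1 \sqrt{v} + 5 = - 2 \sqrt{v} + 5 = 5 - 2 \sqrt{v}$)
$r{\left(-3 \right)} \left(L{\left(\left(5 - 3\right) \left(-5\right) \right)} - 12\right) = \left(5 - 2 \sqrt{-3}\right) \left(\left(-4 + \left(5 - 3\right) \left(-5\right)\right) - 12\right) = \left(5 - 2 i \sqrt{3}\right) \left(\left(-4 + 2 \left(-5\right)\right) - 12\right) = \left(5 - 2 i \sqrt{3}\right) \left(\left(-4 - 10\right) - 12\right) = \left(5 - 2 i \sqrt{3}\right) \left(-14 - 12\right) = \left(5 - 2 i \sqrt{3}\right) \left(-26\right) = -130 + 52 i \sqrt{3}$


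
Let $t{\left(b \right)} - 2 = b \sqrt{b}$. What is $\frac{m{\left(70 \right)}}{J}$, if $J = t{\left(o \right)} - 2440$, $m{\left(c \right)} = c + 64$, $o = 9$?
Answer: $- \frac{134}{2411} \approx -0.055579$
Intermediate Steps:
$t{\left(b \right)} = 2 + b^{\frac{3}{2}}$ ($t{\left(b \right)} = 2 + b \sqrt{b} = 2 + b^{\frac{3}{2}}$)
$m{\left(c \right)} = 64 + c$
$J = -2411$ ($J = \left(2 + 9^{\frac{3}{2}}\right) - 2440 = \left(2 + 27\right) - 2440 = 29 - 2440 = -2411$)
$\frac{m{\left(70 \right)}}{J} = \frac{64 + 70}{-2411} = 134 \left(- \frac{1}{2411}\right) = - \frac{134}{2411}$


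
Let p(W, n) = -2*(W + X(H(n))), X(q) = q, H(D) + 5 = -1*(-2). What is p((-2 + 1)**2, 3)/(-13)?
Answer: -4/13 ≈ -0.30769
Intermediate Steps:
H(D) = -3 (H(D) = -5 - 1*(-2) = -5 + 2 = -3)
p(W, n) = 6 - 2*W (p(W, n) = -2*(W - 3) = -2*(-3 + W) = 6 - 2*W)
p((-2 + 1)**2, 3)/(-13) = (6 - 2*(-2 + 1)**2)/(-13) = -(6 - 2*(-1)**2)/13 = -(6 - 2*1)/13 = -(6 - 2)/13 = -1/13*4 = -4/13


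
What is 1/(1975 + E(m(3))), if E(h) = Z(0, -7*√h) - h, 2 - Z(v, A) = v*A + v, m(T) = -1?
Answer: 1/1978 ≈ 0.00050556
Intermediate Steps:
Z(v, A) = 2 - v - A*v (Z(v, A) = 2 - (v*A + v) = 2 - (A*v + v) = 2 - (v + A*v) = 2 + (-v - A*v) = 2 - v - A*v)
E(h) = 2 - h (E(h) = (2 - 1*0 - 1*(-7*√h)*0) - h = (2 + 0 + 0) - h = 2 - h)
1/(1975 + E(m(3))) = 1/(1975 + (2 - 1*(-1))) = 1/(1975 + (2 + 1)) = 1/(1975 + 3) = 1/1978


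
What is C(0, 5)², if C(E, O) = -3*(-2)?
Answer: 36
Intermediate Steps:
C(E, O) = 6
C(0, 5)² = 6² = 36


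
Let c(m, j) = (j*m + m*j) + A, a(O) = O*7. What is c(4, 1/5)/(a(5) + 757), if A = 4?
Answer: 7/990 ≈ 0.0070707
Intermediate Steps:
a(O) = 7*O
c(m, j) = 4 + 2*j*m (c(m, j) = (j*m + m*j) + 4 = (j*m + j*m) + 4 = 2*j*m + 4 = 4 + 2*j*m)
c(4, 1/5)/(a(5) + 757) = (4 + 2*4/5)/(7*5 + 757) = (4 + 2*(⅕)*4)/(35 + 757) = (4 + 8/5)/792 = (28/5)*(1/792) = 7/990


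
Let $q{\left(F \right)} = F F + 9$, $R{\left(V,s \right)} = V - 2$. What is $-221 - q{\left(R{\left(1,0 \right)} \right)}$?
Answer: $-231$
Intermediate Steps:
$R{\left(V,s \right)} = -2 + V$
$q{\left(F \right)} = 9 + F^{2}$ ($q{\left(F \right)} = F^{2} + 9 = 9 + F^{2}$)
$-221 - q{\left(R{\left(1,0 \right)} \right)} = -221 - \left(9 + \left(-2 + 1\right)^{2}\right) = -221 - \left(9 + \left(-1\right)^{2}\right) = -221 - \left(9 + 1\right) = -221 - 10 = -231$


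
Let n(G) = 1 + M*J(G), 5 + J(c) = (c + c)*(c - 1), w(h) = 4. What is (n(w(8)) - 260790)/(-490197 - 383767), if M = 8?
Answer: 20049/67228 ≈ 0.29822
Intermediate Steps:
J(c) = -5 + 2*c*(-1 + c) (J(c) = -5 + (c + c)*(c - 1) = -5 + (2*c)*(-1 + c) = -5 + 2*c*(-1 + c))
n(G) = -39 - 16*G + 16*G² (n(G) = 1 + 8*(-5 - 2*G + 2*G²) = 1 + (-40 - 16*G + 16*G²) = -39 - 16*G + 16*G²)
(n(w(8)) - 260790)/(-490197 - 383767) = ((-39 - 16*4 + 16*4²) - 260790)/(-490197 - 383767) = ((-39 - 64 + 16*16) - 260790)/(-873964) = ((-39 - 64 + 256) - 260790)*(-1/873964) = (153 - 260790)*(-1/873964) = -260637*(-1/873964) = 20049/67228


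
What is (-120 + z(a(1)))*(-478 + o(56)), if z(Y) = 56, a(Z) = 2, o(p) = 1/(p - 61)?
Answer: 153024/5 ≈ 30605.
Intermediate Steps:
o(p) = 1/(-61 + p)
(-120 + z(a(1)))*(-478 + o(56)) = (-120 + 56)*(-478 + 1/(-61 + 56)) = -64*(-478 + 1/(-5)) = -64*(-478 - ⅕) = -64*(-2391/5) = 153024/5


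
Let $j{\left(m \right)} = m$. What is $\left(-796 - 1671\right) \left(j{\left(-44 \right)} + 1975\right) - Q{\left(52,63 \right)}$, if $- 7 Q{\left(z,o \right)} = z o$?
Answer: $-4763309$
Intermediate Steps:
$Q{\left(z,o \right)} = - \frac{o z}{7}$ ($Q{\left(z,o \right)} = - \frac{z o}{7} = - \frac{o z}{7}$)
$\left(-796 - 1671\right) \left(j{\left(-44 \right)} + 1975\right) - Q{\left(52,63 \right)} = \left(-796 - 1671\right) \left(-44 + 1975\right) - \left(- \frac{1}{7}\right) 63 \cdot 52 = \left(-2467\right) 1931 - -468 = -4763777 + 468 = -4763309$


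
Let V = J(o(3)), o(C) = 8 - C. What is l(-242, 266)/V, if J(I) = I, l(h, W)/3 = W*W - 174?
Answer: 211746/5 ≈ 42349.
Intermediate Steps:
l(h, W) = -522 + 3*W² (l(h, W) = 3*(W*W - 174) = 3*(W² - 174) = 3*(-174 + W²) = -522 + 3*W²)
V = 5 (V = 8 - 1*3 = 8 - 3 = 5)
l(-242, 266)/V = (-522 + 3*266²)/5 = (-522 + 3*70756)*(⅕) = (-522 + 212268)*(⅕) = 211746*(⅕) = 211746/5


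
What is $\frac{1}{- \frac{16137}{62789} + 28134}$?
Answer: $\frac{62789}{1766489589} \approx 3.5545 \cdot 10^{-5}$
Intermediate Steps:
$\frac{1}{- \frac{16137}{62789} + 28134} = \frac{1}{\frac{1766489589}{62789}} = \frac{62789}{1766489589}$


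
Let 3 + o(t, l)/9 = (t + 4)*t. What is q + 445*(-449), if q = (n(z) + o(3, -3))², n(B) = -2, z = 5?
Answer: -174205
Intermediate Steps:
o(t, l) = -27 + 9*t*(4 + t) (o(t, l) = -27 + 9*((t + 4)*t) = -27 + 9*((4 + t)*t) = -27 + 9*(t*(4 + t)) = -27 + 9*t*(4 + t))
q = 25600 (q = (-2 + (-27 + 9*3² + 36*3))² = (-2 + (-27 + 9*9 + 108))² = (-2 + (-27 + 81 + 108))² = (-2 + 162)² = 160² = 25600)
q + 445*(-449) = 25600 + 445*(-449) = 25600 - 199805 = -174205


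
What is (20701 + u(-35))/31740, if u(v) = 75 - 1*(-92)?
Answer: 1739/2645 ≈ 0.65747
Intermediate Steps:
u(v) = 167 (u(v) = 75 + 92 = 167)
(20701 + u(-35))/31740 = (20701 + 167)/31740 = 20868*(1/31740) = 1739/2645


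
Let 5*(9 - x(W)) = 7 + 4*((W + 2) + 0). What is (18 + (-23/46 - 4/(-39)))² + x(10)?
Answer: 1872961/6084 ≈ 307.85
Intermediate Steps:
x(W) = 6 - 4*W/5 (x(W) = 9 - (7 + 4*((W + 2) + 0))/5 = 9 - (7 + 4*((2 + W) + 0))/5 = 9 - (7 + 4*(2 + W))/5 = 9 - (7 + (8 + 4*W))/5 = 9 - (15 + 4*W)/5 = 9 + (-3 - 4*W/5) = 6 - 4*W/5)
(18 + (-23/46 - 4/(-39)))² + x(10) = (18 + (-23/46 - 4/(-39)))² + (6 - ⅘*10) = (18 + (-23*1/46 - 4*(-1/39)))² + (6 - 8) = (18 + (-½ + 4/39))² - 2 = (18 - 31/78)² - 2 = (1373/78)² - 2 = 1885129/6084 - 2 = 1872961/6084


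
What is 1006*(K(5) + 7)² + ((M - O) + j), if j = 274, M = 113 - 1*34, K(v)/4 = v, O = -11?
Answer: 733738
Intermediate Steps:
K(v) = 4*v
M = 79 (M = 113 - 34 = 79)
1006*(K(5) + 7)² + ((M - O) + j) = 1006*(4*5 + 7)² + ((79 - 1*(-11)) + 274) = 1006*(20 + 7)² + ((79 + 11) + 274) = 1006*27² + (90 + 274) = 1006*729 + 364 = 733374 + 364 = 733738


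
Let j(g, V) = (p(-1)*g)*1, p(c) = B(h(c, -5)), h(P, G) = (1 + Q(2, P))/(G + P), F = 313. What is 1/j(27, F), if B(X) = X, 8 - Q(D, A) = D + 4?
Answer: -2/27 ≈ -0.074074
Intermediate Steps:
Q(D, A) = 4 - D (Q(D, A) = 8 - (D + 4) = 8 - (4 + D) = 8 + (-4 - D) = 4 - D)
h(P, G) = 3/(G + P) (h(P, G) = (1 + (4 - 1*2))/(G + P) = (1 + (4 - 2))/(G + P) = (1 + 2)/(G + P) = 3/(G + P))
p(c) = 3/(-5 + c)
j(g, V) = -g/2 (j(g, V) = ((3/(-5 - 1))*g)*1 = ((3/(-6))*g)*1 = ((3*(-⅙))*g)*1 = -g/2*1 = -g/2)
1/j(27, F) = 1/(-½*27) = 1/(-27/2) = -2/27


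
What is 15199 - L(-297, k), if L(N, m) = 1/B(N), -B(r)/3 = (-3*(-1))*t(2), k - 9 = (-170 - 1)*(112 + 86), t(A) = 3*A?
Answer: 820747/54 ≈ 15199.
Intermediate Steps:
k = -33849 (k = 9 + (-170 - 1)*(112 + 86) = 9 - 171*198 = 9 - 33858 = -33849)
B(r) = -54 (B(r) = -3*(-3*(-1))*3*2 = -9*6 = -3*18 = -54)
L(N, m) = -1/54 (L(N, m) = 1/(-54) = -1/54)
15199 - L(-297, k) = 15199 - 1*(-1/54) = 15199 + 1/54 = 820747/54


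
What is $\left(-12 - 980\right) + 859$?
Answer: $-133$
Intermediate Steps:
$\left(-12 - 980\right) + 859 = -992 + 859 = -133$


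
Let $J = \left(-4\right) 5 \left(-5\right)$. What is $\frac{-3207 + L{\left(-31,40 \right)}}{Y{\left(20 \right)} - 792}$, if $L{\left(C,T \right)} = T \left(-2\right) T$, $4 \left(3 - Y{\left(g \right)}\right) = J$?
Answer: $\frac{6407}{814} \approx 7.871$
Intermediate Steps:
$J = 100$ ($J = \left(-20\right) \left(-5\right) = 100$)
$Y{\left(g \right)} = -22$ ($Y{\left(g \right)} = 3 - 25 = -22$)
$L{\left(C,T \right)} = - 2 T^{2}$ ($L{\left(C,T \right)} = - 2 T T = - 2 T^{2}$)
$\frac{-3207 + L{\left(-31,40 \right)}}{Y{\left(20 \right)} - 792} = \frac{-3207 - 2 \cdot 40^{2}}{-22 - 792} = \frac{-3207 - 3200}{-814} = \left(-3207 - 3200\right) \left(- \frac{1}{814}\right) = \left(-6407\right) \left(- \frac{1}{814}\right) = \frac{6407}{814}$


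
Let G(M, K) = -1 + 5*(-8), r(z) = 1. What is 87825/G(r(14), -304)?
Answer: -87825/41 ≈ -2142.1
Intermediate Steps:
G(M, K) = -41 (G(M, K) = -1 - 40 = -41)
87825/G(r(14), -304) = 87825/(-41) = 87825*(-1/41) = -87825/41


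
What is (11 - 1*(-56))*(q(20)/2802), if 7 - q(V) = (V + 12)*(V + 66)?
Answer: -61305/934 ≈ -65.637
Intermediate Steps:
q(V) = 7 - (12 + V)*(66 + V) (q(V) = 7 - (V + 12)*(V + 66) = 7 - (12 + V)*(66 + V))
(11 - 1*(-56))*(q(20)/2802) = (11 - 1*(-56))*((-785 - 1*20**2 - 78*20)/2802) = (11 + 56)*((-785 - 1*400 - 1560)*(1/2802)) = 67*((-785 - 400 - 1560)*(1/2802)) = 67*(-2745*1/2802) = 67*(-915/934) = -61305/934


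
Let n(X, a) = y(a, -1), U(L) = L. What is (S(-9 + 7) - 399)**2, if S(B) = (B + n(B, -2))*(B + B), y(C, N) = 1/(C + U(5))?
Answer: 1385329/9 ≈ 1.5393e+5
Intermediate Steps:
y(C, N) = 1/(5 + C) (y(C, N) = 1/(C + 5) = 1/(5 + C))
n(X, a) = 1/(5 + a)
S(B) = 2*B*(1/3 + B) (S(B) = (B + 1/(5 - 2))*(B + B) = (B + 1/3)*(2*B) = (1/3 + B)*(2*B) = 2*B*(1/3 + B))
(S(-9 + 7) - 399)**2 = (2*(-9 + 7)*(1 + 3*(-9 + 7))/3 - 399)**2 = ((2/3)*(-2)*(1 + 3*(-2)) - 399)**2 = ((2/3)*(-2)*(1 - 6) - 399)**2 = ((2/3)*(-2)*(-5) - 399)**2 = (20/3 - 399)**2 = (-1177/3)**2 = 1385329/9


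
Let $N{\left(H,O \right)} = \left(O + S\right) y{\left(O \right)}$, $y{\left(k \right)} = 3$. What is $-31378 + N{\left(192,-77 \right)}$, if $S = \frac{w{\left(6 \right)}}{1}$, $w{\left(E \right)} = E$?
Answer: $-31591$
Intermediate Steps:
$S = 6$ ($S = \frac{6}{1} = 6 \cdot 1 = 6$)
$N{\left(H,O \right)} = 18 + 3 O$ ($N{\left(H,O \right)} = \left(O + 6\right) 3 = \left(6 + O\right) 3 = 18 + 3 O$)
$-31378 + N{\left(192,-77 \right)} = -31378 + \left(18 + 3 \left(-77\right)\right) = -31378 + \left(18 - 231\right) = -31378 - 213 = -31591$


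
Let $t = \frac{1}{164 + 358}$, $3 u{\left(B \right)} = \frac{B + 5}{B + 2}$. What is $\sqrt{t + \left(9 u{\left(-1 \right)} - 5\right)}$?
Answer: $\frac{\sqrt{211990}}{174} \approx 2.6461$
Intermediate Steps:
$u{\left(B \right)} = \frac{5 + B}{3 \left(2 + B\right)}$ ($u{\left(B \right)} = \frac{\left(B + 5\right) \frac{1}{B + 2}}{3} = \frac{\left(5 + B\right) \frac{1}{2 + B}}{3} = \frac{\frac{1}{2 + B} \left(5 + B\right)}{3} = \frac{5 + B}{3 \left(2 + B\right)}$)
$t = \frac{1}{522} \approx 0.0019157$
$\sqrt{t + \left(9 u{\left(-1 \right)} - 5\right)} = \sqrt{\frac{1}{522} - \left(5 - 9 \frac{5 - 1}{3 \left(2 - 1\right)}\right)} = \sqrt{\frac{1}{522} - \left(5 - 9 \cdot \frac{1}{3} \cdot 1^{-1} \cdot 4\right)} = \sqrt{\frac{1}{522} - \left(5 - 9 \cdot \frac{1}{3} \cdot 1 \cdot 4\right)} = \sqrt{\frac{1}{522} + \left(9 \cdot \frac{4}{3} - 5\right)} = \sqrt{\frac{1}{522} + \left(12 - 5\right)} = \sqrt{\frac{1}{522} + 7} = \sqrt{\frac{3655}{522}} = \frac{\sqrt{211990}}{174}$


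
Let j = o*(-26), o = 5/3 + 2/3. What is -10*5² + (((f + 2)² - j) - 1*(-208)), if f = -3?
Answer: 59/3 ≈ 19.667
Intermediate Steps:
o = 7/3 (o = 5*(⅓) + 2*(⅓) = 5/3 + ⅔ = 7/3 ≈ 2.3333)
j = -182/3 (j = (7/3)*(-26) = -182/3 ≈ -60.667)
-10*5² + (((f + 2)² - j) - 1*(-208)) = -10*5² + (((-3 + 2)² - 1*(-182/3)) - 1*(-208)) = -10*25 + (((-1)² + 182/3) + 208) = -250 + ((1 + 182/3) + 208) = -250 + (185/3 + 208) = -250 + 809/3 = 59/3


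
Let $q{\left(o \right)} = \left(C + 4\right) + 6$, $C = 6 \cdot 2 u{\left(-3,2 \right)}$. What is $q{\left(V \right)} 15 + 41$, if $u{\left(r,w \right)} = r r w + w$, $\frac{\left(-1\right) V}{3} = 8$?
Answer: $3791$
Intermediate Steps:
$V = -24$ ($V = \left(-3\right) 8 = -24$)
$u{\left(r,w \right)} = w + w r^{2}$ ($u{\left(r,w \right)} = r^{2} w + w = w r^{2} + w = w + w r^{2}$)
$C = 240$ ($C = 6 \cdot 2 \cdot 2 \left(1 + \left(-3\right)^{2}\right) = 12 \cdot 2 \left(1 + 9\right) = 12 \cdot 2 \cdot 10 = 12 \cdot 20 = 240$)
$q{\left(o \right)} = 250$ ($q{\left(o \right)} = \left(240 + 4\right) + 6 = 244 + 6 = 250$)
$q{\left(V \right)} 15 + 41 = 250 \cdot 15 + 41 = 3750 + 41 = 3791$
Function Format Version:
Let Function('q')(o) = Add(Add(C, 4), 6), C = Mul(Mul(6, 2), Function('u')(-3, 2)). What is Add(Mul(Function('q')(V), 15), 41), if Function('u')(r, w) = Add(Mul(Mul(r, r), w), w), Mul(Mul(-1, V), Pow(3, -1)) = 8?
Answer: 3791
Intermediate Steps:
V = -24 (V = Mul(-3, 8) = -24)
Function('u')(r, w) = Add(w, Mul(w, Pow(r, 2))) (Function('u')(r, w) = Add(Mul(Pow(r, 2), w), w) = Add(Mul(w, Pow(r, 2)), w) = Add(w, Mul(w, Pow(r, 2))))
C = 240 (C = Mul(Mul(6, 2), Mul(2, Add(1, Pow(-3, 2)))) = Mul(12, Mul(2, Add(1, 9))) = Mul(12, Mul(2, 10)) = Mul(12, 20) = 240)
Function('q')(o) = 250 (Function('q')(o) = Add(Add(240, 4), 6) = Add(244, 6) = 250)
Add(Mul(Function('q')(V), 15), 41) = Add(Mul(250, 15), 41) = Add(3750, 41) = 3791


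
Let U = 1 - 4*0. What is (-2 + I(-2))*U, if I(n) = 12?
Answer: 10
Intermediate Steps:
U = 1 (U = 1 + 0 = 1)
(-2 + I(-2))*U = (-2 + 12)*1 = 10*1 = 10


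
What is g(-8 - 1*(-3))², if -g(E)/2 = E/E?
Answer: 4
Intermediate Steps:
g(E) = -2 (g(E) = -2*E/E = -2*1 = -2)
g(-8 - 1*(-3))² = (-2)² = 4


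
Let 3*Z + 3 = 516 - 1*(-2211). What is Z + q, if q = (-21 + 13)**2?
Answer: 972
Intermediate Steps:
Z = 908 (Z = -1 + (516 - 1*(-2211))/3 = -1 + (516 + 2211)/3 = -1 + (1/3)*2727 = -1 + 909 = 908)
q = 64 (q = (-8)**2 = 64)
Z + q = 908 + 64 = 972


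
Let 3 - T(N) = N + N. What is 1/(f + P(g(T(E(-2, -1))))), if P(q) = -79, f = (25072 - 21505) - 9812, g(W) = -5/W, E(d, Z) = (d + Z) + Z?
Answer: -1/6324 ≈ -0.00015813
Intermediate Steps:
E(d, Z) = d + 2*Z (E(d, Z) = (Z + d) + Z = d + 2*Z)
T(N) = 3 - 2*N (T(N) = 3 - (N + N) = 3 - 2*N)
f = -6245 (f = 3567 - 9812 = -6245)
1/(f + P(g(T(E(-2, -1))))) = 1/(-6245 - 79) = 1/(-6324) = -1/6324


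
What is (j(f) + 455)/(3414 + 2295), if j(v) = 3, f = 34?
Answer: 458/5709 ≈ 0.080224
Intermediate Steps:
(j(f) + 455)/(3414 + 2295) = (3 + 455)/(3414 + 2295) = 458/5709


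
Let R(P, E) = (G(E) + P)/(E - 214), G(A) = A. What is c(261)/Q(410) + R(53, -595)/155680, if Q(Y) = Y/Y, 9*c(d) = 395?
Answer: 24874163639/566753040 ≈ 43.889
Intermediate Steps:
c(d) = 395/9 (c(d) = (⅑)*395 = 395/9)
Q(Y) = 1
R(P, E) = (E + P)/(-214 + E) (R(P, E) = (E + P)/(E - 214) = (E + P)/(-214 + E))
c(261)/Q(410) + R(53, -595)/155680 = (395/9)/1 + ((-595 + 53)/(-214 - 595))/155680 = (395/9)*1 + (-542/(-809))*(1/155680) = 395/9 - 1/809*(-542)*(1/155680) = 395/9 + (542/809)*(1/155680) = 395/9 + 271/62972560 = 24874163639/566753040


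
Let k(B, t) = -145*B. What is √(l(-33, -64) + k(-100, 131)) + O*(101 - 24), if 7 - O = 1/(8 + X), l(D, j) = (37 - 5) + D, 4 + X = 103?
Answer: 57596/107 + 9*√179 ≈ 658.69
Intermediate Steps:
X = 99 (X = -4 + 103 = 99)
l(D, j) = 32 + D
O = 748/107 (O = 7 - 1/(8 + 99) = 7 - 1/107 = 748/107 ≈ 6.9907)
√(l(-33, -64) + k(-100, 131)) + O*(101 - 24) = √((32 - 33) - 145*(-100)) + 748*(101 - 24)/107 = √(-1 + 14500) + (748/107)*77 = √14499 + 57596/107 = 9*√179 + 57596/107 = 57596/107 + 9*√179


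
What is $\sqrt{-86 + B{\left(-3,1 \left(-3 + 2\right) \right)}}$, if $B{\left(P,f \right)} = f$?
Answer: $i \sqrt{87} \approx 9.3274 i$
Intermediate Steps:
$\sqrt{-86 + B{\left(-3,1 \left(-3 + 2\right) \right)}} = \sqrt{-86 + 1 \left(-3 + 2\right)} = \sqrt{-86 + 1 \left(-1\right)} = \sqrt{-86 - 1} = \sqrt{-87} = i \sqrt{87}$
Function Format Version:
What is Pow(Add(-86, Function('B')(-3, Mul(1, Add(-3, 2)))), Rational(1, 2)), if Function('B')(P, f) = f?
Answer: Mul(I, Pow(87, Rational(1, 2))) ≈ Mul(9.3274, I)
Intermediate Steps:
Pow(Add(-86, Function('B')(-3, Mul(1, Add(-3, 2)))), Rational(1, 2)) = Pow(Add(-86, Mul(1, Add(-3, 2))), Rational(1, 2)) = Pow(Add(-86, Mul(1, -1)), Rational(1, 2)) = Pow(Add(-86, -1), Rational(1, 2)) = Pow(-87, Rational(1, 2)) = Mul(I, Pow(87, Rational(1, 2)))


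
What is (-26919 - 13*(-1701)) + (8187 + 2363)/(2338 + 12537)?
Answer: -2859148/595 ≈ -4805.3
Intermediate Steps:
(-26919 - 13*(-1701)) + (8187 + 2363)/(2338 + 12537) = (-26919 + 22113) + 10550/14875 = -4806 + 10550*(1/14875) = -4806 + 422/595 = -2859148/595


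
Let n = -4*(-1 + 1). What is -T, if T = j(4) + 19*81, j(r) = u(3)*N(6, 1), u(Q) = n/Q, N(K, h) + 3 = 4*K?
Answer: -1539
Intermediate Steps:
N(K, h) = -3 + 4*K
n = 0 (n = -4*0 = 0)
u(Q) = 0 (u(Q) = 0/Q = 0)
j(r) = 0 (j(r) = 0*(-3 + 4*6) = 0*(-3 + 24) = 0*21 = 0)
T = 1539 (T = 0 + 19*81 = 0 + 1539 = 1539)
-T = -1*1539 = -1539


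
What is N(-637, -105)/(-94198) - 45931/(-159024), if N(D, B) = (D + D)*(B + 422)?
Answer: 2636527805/576143952 ≈ 4.5762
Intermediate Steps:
N(D, B) = 2*D*(422 + B) (N(D, B) = (2*D)*(422 + B) = 2*D*(422 + B))
N(-637, -105)/(-94198) - 45931/(-159024) = (2*(-637)*(422 - 105))/(-94198) - 45931/(-159024) = (2*(-637)*317)*(-1/94198) - 45931*(-1/159024) = -403858*(-1/94198) + 45931/159024 = 15533/3623 + 45931/159024 = 2636527805/576143952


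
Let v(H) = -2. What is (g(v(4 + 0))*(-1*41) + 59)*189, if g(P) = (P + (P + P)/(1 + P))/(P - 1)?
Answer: 16317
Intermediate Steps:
g(P) = (P + 2*P/(1 + P))/(-1 + P) (g(P) = (P + (2*P)/(1 + P))/(-1 + P) = (P + 2*P/(1 + P))/(-1 + P))
(g(v(4 + 0))*(-1*41) + 59)*189 = ((-2*(3 - 2)/(-1 + (-2)²))*(-1*41) + 59)*189 = (-2*1/(-1 + 4)*(-41) + 59)*189 = (-2*1/3*(-41) + 59)*189 = (-2*⅓*1*(-41) + 59)*189 = (-⅔*(-41) + 59)*189 = (82/3 + 59)*189 = (259/3)*189 = 16317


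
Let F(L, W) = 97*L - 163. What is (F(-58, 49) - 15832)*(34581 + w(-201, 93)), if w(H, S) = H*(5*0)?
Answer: -747675801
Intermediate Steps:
F(L, W) = -163 + 97*L
w(H, S) = 0 (w(H, S) = H*0 = 0)
(F(-58, 49) - 15832)*(34581 + w(-201, 93)) = ((-163 + 97*(-58)) - 15832)*(34581 + 0) = ((-163 - 5626) - 15832)*34581 = (-5789 - 15832)*34581 = -21621*34581 = -747675801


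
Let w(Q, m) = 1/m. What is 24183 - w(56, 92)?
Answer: 2224835/92 ≈ 24183.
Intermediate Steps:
24183 - w(56, 92) = 24183 - 1/92 = 2224835/92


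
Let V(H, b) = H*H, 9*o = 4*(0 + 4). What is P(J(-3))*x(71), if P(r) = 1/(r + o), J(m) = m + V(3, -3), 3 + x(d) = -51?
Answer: -243/35 ≈ -6.9429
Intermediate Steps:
o = 16/9 (o = (4*(0 + 4))/9 = (4*4)/9 = (⅑)*16 = 16/9 ≈ 1.7778)
x(d) = -54 (x(d) = -3 - 51 = -54)
V(H, b) = H²
J(m) = 9 + m (J(m) = m + 3² = m + 9 = 9 + m)
P(r) = 1/(16/9 + r) (P(r) = 1/(r + 16/9) = 1/(16/9 + r))
P(J(-3))*x(71) = (9/(16 + 9*(9 - 3)))*(-54) = (9/(16 + 9*6))*(-54) = (9/(16 + 54))*(-54) = (9/70)*(-54) = -243/35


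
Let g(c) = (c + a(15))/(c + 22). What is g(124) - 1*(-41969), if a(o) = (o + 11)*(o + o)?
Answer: 3064189/73 ≈ 41975.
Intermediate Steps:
a(o) = 2*o*(11 + o) (a(o) = (11 + o)*(2*o) = 2*o*(11 + o))
g(c) = (780 + c)/(22 + c) (g(c) = (c + 2*15*(11 + 15))/(c + 22) = (c + 2*15*26)/(22 + c) = (c + 780)/(22 + c) = (780 + c)/(22 + c))
g(124) - 1*(-41969) = (780 + 124)/(22 + 124) - 1*(-41969) = 904/146 + 41969 = (1/146)*904 + 41969 = 452/73 + 41969 = 3064189/73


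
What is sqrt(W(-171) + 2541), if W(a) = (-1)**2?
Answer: sqrt(2542) ≈ 50.418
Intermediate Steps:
W(a) = 1
sqrt(W(-171) + 2541) = sqrt(1 + 2541) = sqrt(2542)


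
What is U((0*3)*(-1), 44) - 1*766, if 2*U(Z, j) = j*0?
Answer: -766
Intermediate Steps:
U(Z, j) = 0 (U(Z, j) = (j*0)/2 = (1/2)*0 = 0)
U((0*3)*(-1), 44) - 1*766 = 0 - 1*766 = 0 - 766 = -766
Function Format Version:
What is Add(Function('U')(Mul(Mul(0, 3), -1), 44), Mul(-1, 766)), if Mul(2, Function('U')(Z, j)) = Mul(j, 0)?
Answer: -766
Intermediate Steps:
Function('U')(Z, j) = 0 (Function('U')(Z, j) = Mul(Rational(1, 2), Mul(j, 0)) = Mul(Rational(1, 2), 0) = 0)
Add(Function('U')(Mul(Mul(0, 3), -1), 44), Mul(-1, 766)) = Add(0, Mul(-1, 766)) = Add(0, -766) = -766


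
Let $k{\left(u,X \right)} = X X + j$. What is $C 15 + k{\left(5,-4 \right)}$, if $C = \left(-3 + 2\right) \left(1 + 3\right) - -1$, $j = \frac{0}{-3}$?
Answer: $-29$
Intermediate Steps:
$j = 0$ ($j = 0 \left(- \frac{1}{3}\right) = 0$)
$C = -3$ ($C = \left(-1\right) 4 + 1 = -4 + 1 = -3$)
$k{\left(u,X \right)} = X^{2}$ ($k{\left(u,X \right)} = X X + 0 = X^{2} + 0 = X^{2}$)
$C 15 + k{\left(5,-4 \right)} = \left(-3\right) 15 + \left(-4\right)^{2} = -45 + 16 = -29$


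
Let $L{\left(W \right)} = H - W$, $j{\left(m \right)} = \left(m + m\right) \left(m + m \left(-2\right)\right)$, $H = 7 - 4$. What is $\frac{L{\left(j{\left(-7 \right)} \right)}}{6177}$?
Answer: $\frac{101}{6177} \approx 0.016351$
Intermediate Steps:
$H = 3$ ($H = 7 - 4 = 3$)
$j{\left(m \right)} = - 2 m^{2}$ ($j{\left(m \right)} = 2 m \left(m - 2 m\right) = 2 m \left(- m\right) = - 2 m^{2}$)
$L{\left(W \right)} = 3 - W$
$\frac{L{\left(j{\left(-7 \right)} \right)}}{6177} = \frac{3 - - 2 \left(-7\right)^{2}}{6177} = \left(3 - \left(-2\right) 49\right) \frac{1}{6177} = \left(3 - -98\right) \frac{1}{6177} = \left(3 + 98\right) \frac{1}{6177} = 101 \cdot \frac{1}{6177} = \frac{101}{6177}$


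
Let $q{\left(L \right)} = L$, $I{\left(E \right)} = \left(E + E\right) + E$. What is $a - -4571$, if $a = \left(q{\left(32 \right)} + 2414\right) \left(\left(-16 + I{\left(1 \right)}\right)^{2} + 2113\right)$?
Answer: $5586343$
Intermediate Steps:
$I{\left(E \right)} = 3 E$ ($I{\left(E \right)} = 2 E + E = 3 E$)
$a = 5581772$ ($a = \left(32 + 2414\right) \left(\left(-16 + 3 \cdot 1\right)^{2} + 2113\right) = 2446 \left(\left(-16 + 3\right)^{2} + 2113\right) = 2446 \left(\left(-13\right)^{2} + 2113\right) = 2446 \left(169 + 2113\right) = 2446 \cdot 2282 = 5581772$)
$a - -4571 = 5581772 - -4571 = 5581772 + 4571 = 5586343$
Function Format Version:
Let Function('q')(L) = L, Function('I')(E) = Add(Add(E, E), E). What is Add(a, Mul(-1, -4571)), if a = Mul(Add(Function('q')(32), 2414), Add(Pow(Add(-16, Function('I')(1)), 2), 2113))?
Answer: 5586343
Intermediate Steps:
Function('I')(E) = Mul(3, E) (Function('I')(E) = Add(Mul(2, E), E) = Mul(3, E))
a = 5581772 (a = Mul(Add(32, 2414), Add(Pow(Add(-16, Mul(3, 1)), 2), 2113)) = Mul(2446, Add(Pow(Add(-16, 3), 2), 2113)) = Mul(2446, Add(Pow(-13, 2), 2113)) = Mul(2446, Add(169, 2113)) = Mul(2446, 2282) = 5581772)
Add(a, Mul(-1, -4571)) = Add(5581772, Mul(-1, -4571)) = Add(5581772, 4571) = 5586343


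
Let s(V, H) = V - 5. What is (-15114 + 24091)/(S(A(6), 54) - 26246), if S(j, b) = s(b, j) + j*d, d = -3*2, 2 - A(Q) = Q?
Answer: -8977/26173 ≈ -0.34299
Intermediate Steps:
A(Q) = 2 - Q
d = -6
s(V, H) = -5 + V
S(j, b) = -5 + b - 6*j (S(j, b) = (-5 + b) + j*(-6) = (-5 + b) - 6*j = -5 + b - 6*j)
(-15114 + 24091)/(S(A(6), 54) - 26246) = (-15114 + 24091)/((-5 + 54 - 6*(2 - 1*6)) - 26246) = 8977/((-5 + 54 - 6*(2 - 6)) - 26246) = 8977/((-5 + 54 - 6*(-4)) - 26246) = 8977/((-5 + 54 + 24) - 26246) = 8977/(73 - 26246) = 8977/(-26173) = 8977*(-1/26173) = -8977/26173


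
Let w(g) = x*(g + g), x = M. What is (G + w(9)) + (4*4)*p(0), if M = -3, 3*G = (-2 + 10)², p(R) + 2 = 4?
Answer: -⅔ ≈ -0.66667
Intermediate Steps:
p(R) = 2 (p(R) = -2 + 4 = 2)
G = 64/3 (G = (-2 + 10)²/3 = (⅓)*8² = (⅓)*64 = 64/3 ≈ 21.333)
x = -3
w(g) = -6*g (w(g) = -3*(g + g) = -6*g)
(G + w(9)) + (4*4)*p(0) = (64/3 - 6*9) + (4*4)*2 = (64/3 - 54) + 16*2 = -98/3 + 32 = -⅔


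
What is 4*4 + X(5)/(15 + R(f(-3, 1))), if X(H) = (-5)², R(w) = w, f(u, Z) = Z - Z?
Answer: 53/3 ≈ 17.667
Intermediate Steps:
f(u, Z) = 0
X(H) = 25
4*4 + X(5)/(15 + R(f(-3, 1))) = 4*4 + 25/(15 + 0) = 16 + 25/15 = 16 + 25*(1/15) = 16 + 5/3 = 53/3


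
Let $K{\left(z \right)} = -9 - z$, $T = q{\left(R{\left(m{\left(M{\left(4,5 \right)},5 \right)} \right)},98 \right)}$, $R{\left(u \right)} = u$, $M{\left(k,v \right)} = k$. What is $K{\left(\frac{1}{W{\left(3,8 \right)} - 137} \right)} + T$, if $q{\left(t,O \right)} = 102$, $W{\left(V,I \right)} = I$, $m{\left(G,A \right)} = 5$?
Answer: $\frac{11998}{129} \approx 93.008$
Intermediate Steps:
$T = 102$
$K{\left(\frac{1}{W{\left(3,8 \right)} - 137} \right)} + T = \left(-9 - \frac{1}{8 - 137}\right) + 102 = \left(-9 - \frac{1}{-129}\right) + 102 = \left(-9 - - \frac{1}{129}\right) + 102 = \left(-9 + \frac{1}{129}\right) + 102 = - \frac{1160}{129} + 102 = \frac{11998}{129}$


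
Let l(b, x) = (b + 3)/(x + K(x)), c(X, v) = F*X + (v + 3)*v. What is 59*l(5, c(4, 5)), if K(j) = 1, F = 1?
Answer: 472/45 ≈ 10.489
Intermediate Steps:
c(X, v) = X + v*(3 + v) (c(X, v) = 1*X + (v + 3)*v = X + (3 + v)*v = X + v*(3 + v))
l(b, x) = (3 + b)/(1 + x) (l(b, x) = (b + 3)/(x + 1) = (3 + b)/(1 + x))
59*l(5, c(4, 5)) = 59*((3 + 5)/(1 + (4 + 5² + 3*5))) = 59*(8/(1 + (4 + 25 + 15))) = 59*(8/(1 + 44)) = 59*(8/45) = 472/45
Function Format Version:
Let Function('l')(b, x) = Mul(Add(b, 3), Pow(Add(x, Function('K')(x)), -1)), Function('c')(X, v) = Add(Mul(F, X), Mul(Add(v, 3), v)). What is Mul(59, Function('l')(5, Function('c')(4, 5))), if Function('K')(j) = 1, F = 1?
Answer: Rational(472, 45) ≈ 10.489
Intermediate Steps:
Function('c')(X, v) = Add(X, Mul(v, Add(3, v))) (Function('c')(X, v) = Add(Mul(1, X), Mul(Add(v, 3), v)) = Add(X, Mul(Add(3, v), v)) = Add(X, Mul(v, Add(3, v))))
Function('l')(b, x) = Mul(Pow(Add(1, x), -1), Add(3, b)) (Function('l')(b, x) = Mul(Add(b, 3), Pow(Add(x, 1), -1)) = Mul(Add(3, b), Pow(Add(1, x), -1)) = Mul(Pow(Add(1, x), -1), Add(3, b)))
Mul(59, Function('l')(5, Function('c')(4, 5))) = Mul(59, Mul(Pow(Add(1, Add(4, Pow(5, 2), Mul(3, 5))), -1), Add(3, 5))) = Mul(59, Mul(Pow(Add(1, Add(4, 25, 15)), -1), 8)) = Mul(59, Mul(Pow(Add(1, 44), -1), 8)) = Mul(59, Mul(Pow(45, -1), 8)) = Mul(59, Mul(Rational(1, 45), 8)) = Mul(59, Rational(8, 45)) = Rational(472, 45)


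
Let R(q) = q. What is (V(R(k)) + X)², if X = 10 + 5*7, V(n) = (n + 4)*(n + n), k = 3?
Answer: 7569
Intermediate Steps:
V(n) = 2*n*(4 + n) (V(n) = (4 + n)*(2*n) = 2*n*(4 + n))
X = 45 (X = 10 + 35 = 45)
(V(R(k)) + X)² = (2*3*(4 + 3) + 45)² = (2*3*7 + 45)² = (42 + 45)² = 87² = 7569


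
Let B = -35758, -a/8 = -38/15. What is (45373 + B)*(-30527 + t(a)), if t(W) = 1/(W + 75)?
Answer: -419435798820/1429 ≈ -2.9352e+8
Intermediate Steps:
a = 304/15 (a = -(-304)/15 = -8*(-38/15) = 304/15 ≈ 20.267)
t(W) = 1/(75 + W)
(45373 + B)*(-30527 + t(a)) = (45373 - 35758)*(-30527 + 1/(75 + 304/15)) = 9615*(-30527 + 1/(1429/15)) = 9615*(-30527 + 15/1429) = 9615*(-43623068/1429) = -419435798820/1429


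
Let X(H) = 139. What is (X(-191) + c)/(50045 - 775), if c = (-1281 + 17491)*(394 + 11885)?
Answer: 199042729/49270 ≈ 4039.8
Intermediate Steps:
c = 199042590 (c = 16210*12279 = 199042590)
(X(-191) + c)/(50045 - 775) = (139 + 199042590)/(50045 - 775) = 199042729/49270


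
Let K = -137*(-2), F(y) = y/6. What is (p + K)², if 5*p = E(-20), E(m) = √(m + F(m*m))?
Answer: 1126168/15 + 1096*√105/15 ≈ 75827.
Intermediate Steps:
F(y) = y/6 (F(y) = y*(⅙) = y/6)
K = 274
E(m) = √(m + m²/6) (E(m) = √(m + (m*m)/6) = √(m + m²/6))
p = 2*√105/15 (p = (√6*√(-20*(6 - 20))/6)/5 = (√6*√(-20*(-14))/6)/5 = (√6*√280/6)/5 = (√6*(2*√70)/6)/5 = (2*√105/3)/5 = 2*√105/15 ≈ 1.3663)
(p + K)² = (2*√105/15 + 274)² = (274 + 2*√105/15)²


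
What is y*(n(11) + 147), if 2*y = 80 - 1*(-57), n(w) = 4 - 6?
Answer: 19865/2 ≈ 9932.5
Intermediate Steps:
n(w) = -2
y = 137/2 (y = (80 - 1*(-57))/2 = (80 + 57)/2 = (½)*137 = 137/2 ≈ 68.500)
y*(n(11) + 147) = 137*(-2 + 147)/2 = (137/2)*145 = 19865/2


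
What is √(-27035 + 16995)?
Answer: 2*I*√2510 ≈ 100.2*I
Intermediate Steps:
√(-27035 + 16995) = √(-10040) = 2*I*√2510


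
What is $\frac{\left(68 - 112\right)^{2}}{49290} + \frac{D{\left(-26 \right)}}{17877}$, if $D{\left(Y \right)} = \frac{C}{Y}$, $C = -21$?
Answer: $\frac{150148627}{3818348430} \approx 0.039323$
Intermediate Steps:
$D{\left(Y \right)} = - \frac{21}{Y}$
$\frac{\left(68 - 112\right)^{2}}{49290} + \frac{D{\left(-26 \right)}}{17877} = \frac{\left(68 - 112\right)^{2}}{49290} + \frac{\left(-21\right) \frac{1}{-26}}{17877} = \left(-44\right)^{2} \cdot \frac{1}{49290} + \left(-21\right) \left(- \frac{1}{26}\right) \frac{1}{17877} = 1936 \cdot \frac{1}{49290} + \frac{21}{26} \cdot \frac{1}{17877} = \frac{968}{24645} + \frac{7}{154934} = \frac{150148627}{3818348430}$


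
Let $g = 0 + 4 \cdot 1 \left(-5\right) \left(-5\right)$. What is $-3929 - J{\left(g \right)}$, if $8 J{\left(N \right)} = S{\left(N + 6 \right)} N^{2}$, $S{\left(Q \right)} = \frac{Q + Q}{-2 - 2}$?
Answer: $62321$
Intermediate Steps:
$S{\left(Q \right)} = - \frac{Q}{2}$ ($S{\left(Q \right)} = \frac{2 Q}{-4} = 2 Q \left(- \frac{1}{4}\right) = - \frac{Q}{2}$)
$g = 100$ ($g = 0 + 4 \left(\left(-5\right) \left(-5\right)\right) = 0 + 4 \cdot 25 = 0 + 100 = 100$)
$J{\left(N \right)} = \frac{N^{2} \left(-3 - \frac{N}{2}\right)}{8}$ ($J{\left(N \right)} = \frac{- \frac{N + 6}{2} N^{2}}{8} = \frac{- \frac{6 + N}{2} N^{2}}{8} = \frac{\left(-3 - \frac{N}{2}\right) N^{2}}{8} = \frac{N^{2} \left(-3 - \frac{N}{2}\right)}{8}$)
$-3929 - J{\left(g \right)} = -3929 - \frac{100^{2} \left(-6 - 100\right)}{16} = -3929 - \frac{1}{16} \cdot 10000 \left(-6 - 100\right) = -3929 - \frac{1}{16} \cdot 10000 \left(-106\right) = -3929 - -66250 = -3929 + 66250 = 62321$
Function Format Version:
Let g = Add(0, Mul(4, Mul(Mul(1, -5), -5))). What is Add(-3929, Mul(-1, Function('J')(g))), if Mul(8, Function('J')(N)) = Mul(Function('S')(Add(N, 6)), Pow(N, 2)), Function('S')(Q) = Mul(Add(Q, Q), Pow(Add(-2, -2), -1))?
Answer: 62321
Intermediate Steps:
Function('S')(Q) = Mul(Rational(-1, 2), Q) (Function('S')(Q) = Mul(Mul(2, Q), Pow(-4, -1)) = Mul(Mul(2, Q), Rational(-1, 4)) = Mul(Rational(-1, 2), Q))
g = 100 (g = Add(0, Mul(4, Mul(-5, -5))) = Add(0, Mul(4, 25)) = Add(0, 100) = 100)
Function('J')(N) = Mul(Rational(1, 8), Pow(N, 2), Add(-3, Mul(Rational(-1, 2), N))) (Function('J')(N) = Mul(Rational(1, 8), Mul(Mul(Rational(-1, 2), Add(N, 6)), Pow(N, 2))) = Mul(Rational(1, 8), Mul(Mul(Rational(-1, 2), Add(6, N)), Pow(N, 2))) = Mul(Rational(1, 8), Mul(Add(-3, Mul(Rational(-1, 2), N)), Pow(N, 2))) = Mul(Rational(1, 8), Mul(Pow(N, 2), Add(-3, Mul(Rational(-1, 2), N)))) = Mul(Rational(1, 8), Pow(N, 2), Add(-3, Mul(Rational(-1, 2), N))))
Add(-3929, Mul(-1, Function('J')(g))) = Add(-3929, Mul(-1, Mul(Rational(1, 16), Pow(100, 2), Add(-6, Mul(-1, 100))))) = Add(-3929, Mul(-1, Mul(Rational(1, 16), 10000, Add(-6, -100)))) = Add(-3929, Mul(-1, Mul(Rational(1, 16), 10000, -106))) = Add(-3929, Mul(-1, -66250)) = Add(-3929, 66250) = 62321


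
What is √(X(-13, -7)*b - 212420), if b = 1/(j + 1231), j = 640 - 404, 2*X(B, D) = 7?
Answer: I*√203176328998/978 ≈ 460.89*I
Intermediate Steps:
X(B, D) = 7/2 (X(B, D) = (½)*7 = 7/2)
j = 236
b = 1/1467 (b = 1/(236 + 1231) = 1/1467 ≈ 0.00068166)
√(X(-13, -7)*b - 212420) = √((7/2)*(1/1467) - 212420) = √(7/2934 - 212420) = √(-623240273/2934) = I*√203176328998/978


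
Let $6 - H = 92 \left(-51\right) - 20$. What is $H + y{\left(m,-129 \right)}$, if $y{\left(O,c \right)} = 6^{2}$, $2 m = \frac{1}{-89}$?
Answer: $4754$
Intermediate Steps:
$m = - \frac{1}{178}$ ($m = \frac{1}{2 \left(-89\right)} = \frac{1}{2} \left(- \frac{1}{89}\right) = - \frac{1}{178} \approx -0.005618$)
$y{\left(O,c \right)} = 36$
$H = 4718$ ($H = 6 - \left(92 \left(-51\right) - 20\right) = 6 - \left(-4692 - 20\right) = 6 - -4712 = 6 + 4712 = 4718$)
$H + y{\left(m,-129 \right)} = 4718 + 36 = 4754$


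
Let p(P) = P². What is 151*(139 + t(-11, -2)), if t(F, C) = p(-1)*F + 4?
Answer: 19932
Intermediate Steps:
t(F, C) = 4 + F (t(F, C) = (-1)²*F + 4 = 1*F + 4 = F + 4 = 4 + F)
151*(139 + t(-11, -2)) = 151*(139 + (4 - 11)) = 151*(139 - 7) = 151*132 = 19932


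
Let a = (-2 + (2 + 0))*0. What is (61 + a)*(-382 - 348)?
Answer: -44530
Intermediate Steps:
a = 0 (a = (-2 + 2)*0 = 0*0 = 0)
(61 + a)*(-382 - 348) = (61 + 0)*(-382 - 348) = 61*(-730) = -44530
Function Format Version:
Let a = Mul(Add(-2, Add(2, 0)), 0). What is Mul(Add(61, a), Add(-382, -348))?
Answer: -44530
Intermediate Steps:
a = 0 (a = Mul(Add(-2, 2), 0) = Mul(0, 0) = 0)
Mul(Add(61, a), Add(-382, -348)) = Mul(Add(61, 0), Add(-382, -348)) = Mul(61, -730) = -44530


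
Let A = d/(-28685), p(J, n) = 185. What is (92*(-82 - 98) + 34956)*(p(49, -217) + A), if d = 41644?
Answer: 96856430076/28685 ≈ 3.3766e+6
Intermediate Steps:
A = -41644/28685 (A = 41644/(-28685) = 41644*(-1/28685) = -41644/28685 ≈ -1.4518)
(92*(-82 - 98) + 34956)*(p(49, -217) + A) = (92*(-82 - 98) + 34956)*(185 - 41644/28685) = (92*(-180) + 34956)*(5265081/28685) = (-16560 + 34956)*(5265081/28685) = 18396*(5265081/28685) = 96856430076/28685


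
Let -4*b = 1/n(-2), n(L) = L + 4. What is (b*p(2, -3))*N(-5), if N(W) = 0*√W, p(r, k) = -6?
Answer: 0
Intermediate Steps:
n(L) = 4 + L
b = -⅛ (b = -1/(4*(4 - 2)) = -¼/2 = -¼*½ = -⅛ ≈ -0.12500)
N(W) = 0
(b*p(2, -3))*N(-5) = -⅛*(-6)*0 = (¾)*0 = 0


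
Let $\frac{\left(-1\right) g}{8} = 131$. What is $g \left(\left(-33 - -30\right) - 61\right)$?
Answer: $67072$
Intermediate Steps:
$g = -1048$ ($g = \left(-8\right) 131 = -1048$)
$g \left(\left(-33 - -30\right) - 61\right) = - 1048 \left(\left(-33 - -30\right) - 61\right) = - 1048 \left(\left(-33 + 30\right) - 61\right) = - 1048 \left(-3 - 61\right) = \left(-1048\right) \left(-64\right) = 67072$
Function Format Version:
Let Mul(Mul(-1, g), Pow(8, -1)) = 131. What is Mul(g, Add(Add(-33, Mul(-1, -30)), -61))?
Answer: 67072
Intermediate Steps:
g = -1048 (g = Mul(-8, 131) = -1048)
Mul(g, Add(Add(-33, Mul(-1, -30)), -61)) = Mul(-1048, Add(Add(-33, Mul(-1, -30)), -61)) = Mul(-1048, Add(Add(-33, 30), -61)) = Mul(-1048, Add(-3, -61)) = Mul(-1048, -64) = 67072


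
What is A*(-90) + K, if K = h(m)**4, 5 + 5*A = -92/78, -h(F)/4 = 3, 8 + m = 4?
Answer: 271014/13 ≈ 20847.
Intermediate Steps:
m = -4 (m = -8 + 4 = -4)
h(F) = -12 (h(F) = -4*3 = -12)
A = -241/195 (A = -1 + (-92/78)/5 = -1 + (-92*1/78)/5 = -1 + (1/5)*(-46/39) = -1 - 46/195 = -241/195 ≈ -1.2359)
K = 20736 (K = (-12)**4 = 20736)
A*(-90) + K = -241/195*(-90) + 20736 = 1446/13 + 20736 = 271014/13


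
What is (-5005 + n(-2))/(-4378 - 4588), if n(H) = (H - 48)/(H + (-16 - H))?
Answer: 40015/71728 ≈ 0.55787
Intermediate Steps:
n(H) = 3 - H/16 (n(H) = (-48 + H)/(-16) = (-48 + H)*(-1/16) = 3 - H/16)
(-5005 + n(-2))/(-4378 - 4588) = (-5005 + (3 - 1/16*(-2)))/(-4378 - 4588) = (-5005 + (3 + 1/8))/(-8966) = (-5005 + 25/8)*(-1/8966) = -40015/8*(-1/8966) = 40015/71728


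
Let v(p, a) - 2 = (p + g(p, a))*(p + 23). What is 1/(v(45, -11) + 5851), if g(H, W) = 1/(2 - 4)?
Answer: 1/8879 ≈ 0.00011263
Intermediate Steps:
g(H, W) = -1/2 (g(H, W) = 1/(-2) = -1/2)
v(p, a) = 2 + (23 + p)*(-1/2 + p) (v(p, a) = 2 + (p - 1/2)*(p + 23) = 2 + (-1/2 + p)*(23 + p) = 2 + (23 + p)*(-1/2 + p))
1/(v(45, -11) + 5851) = 1/((-19/2 + 45**2 + (45/2)*45) + 5851) = 1/((-19/2 + 2025 + 2025/2) + 5851) = 1/(3028 + 5851) = 1/8879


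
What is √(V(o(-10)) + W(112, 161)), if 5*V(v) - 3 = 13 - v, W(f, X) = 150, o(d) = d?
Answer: 2*√970/5 ≈ 12.458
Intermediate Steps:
V(v) = 16/5 - v/5 (V(v) = ⅗ + (13 - v)/5 = ⅗ + (13/5 - v/5) = 16/5 - v/5)
√(V(o(-10)) + W(112, 161)) = √((16/5 - ⅕*(-10)) + 150) = √((16/5 + 2) + 150) = √(26/5 + 150) = √(776/5) = 2*√970/5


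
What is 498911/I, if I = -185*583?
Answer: -498911/107855 ≈ -4.6258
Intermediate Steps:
I = -107855
498911/I = 498911/(-107855) = 498911*(-1/107855) = -498911/107855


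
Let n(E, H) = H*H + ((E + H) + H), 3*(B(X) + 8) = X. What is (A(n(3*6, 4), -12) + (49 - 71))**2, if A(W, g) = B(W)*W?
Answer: 52900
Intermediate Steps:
B(X) = -8 + X/3
n(E, H) = E + H**2 + 2*H (n(E, H) = H**2 + (E + 2*H) = E + H**2 + 2*H)
A(W, g) = W*(-8 + W/3) (A(W, g) = (-8 + W/3)*W = W*(-8 + W/3))
(A(n(3*6, 4), -12) + (49 - 71))**2 = ((3*6 + 4**2 + 2*4)*(-24 + (3*6 + 4**2 + 2*4))/3 + (49 - 71))**2 = ((18 + 16 + 8)*(-24 + (18 + 16 + 8))/3 - 22)**2 = ((1/3)*42*(-24 + 42) - 22)**2 = ((1/3)*42*18 - 22)**2 = (252 - 22)**2 = 230**2 = 52900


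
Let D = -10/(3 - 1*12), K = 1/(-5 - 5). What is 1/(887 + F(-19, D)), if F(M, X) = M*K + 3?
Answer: 10/8919 ≈ 0.0011212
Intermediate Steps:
K = -1/10 (K = 1/(-10) = -1/10 ≈ -0.10000)
D = 10/9 (D = -10/(3 - 12) = -10/(-9) = -10*(-1/9) = 10/9 ≈ 1.1111)
F(M, X) = 3 - M/10 (F(M, X) = M*(-1/10) + 3 = -M/10 + 3 = 3 - M/10)
1/(887 + F(-19, D)) = 1/(887 + (3 - 1/10*(-19))) = 1/(887 + (3 + 19/10)) = 1/(887 + 49/10) = 1/(8919/10) = 10/8919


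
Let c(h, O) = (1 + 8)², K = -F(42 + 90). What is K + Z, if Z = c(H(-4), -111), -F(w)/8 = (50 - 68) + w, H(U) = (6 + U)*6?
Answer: 993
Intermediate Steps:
H(U) = 36 + 6*U
F(w) = 144 - 8*w (F(w) = -8*((50 - 68) + w) = -8*(-18 + w) = 144 - 8*w)
K = 912 (K = -(144 - 8*(42 + 90)) = -(144 - 8*132) = -(144 - 1056) = -1*(-912) = 912)
c(h, O) = 81 (c(h, O) = 9² = 81)
Z = 81
K + Z = 912 + 81 = 993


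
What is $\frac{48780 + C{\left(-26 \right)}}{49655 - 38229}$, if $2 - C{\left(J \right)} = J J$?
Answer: $\frac{24053}{5713} \approx 4.2102$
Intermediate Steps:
$C{\left(J \right)} = 2 - J^{2}$ ($C{\left(J \right)} = 2 - J J = 2 - J^{2}$)
$\frac{48780 + C{\left(-26 \right)}}{49655 - 38229} = \frac{48780 + \left(2 - \left(-26\right)^{2}\right)}{49655 - 38229} = \frac{48780 + \left(2 - 676\right)}{11426} = \left(48780 + \left(2 - 676\right)\right) \frac{1}{11426} = \left(48780 - 674\right) \frac{1}{11426} = 48106 \cdot \frac{1}{11426} = \frac{24053}{5713}$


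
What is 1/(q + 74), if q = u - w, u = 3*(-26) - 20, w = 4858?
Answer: -1/4882 ≈ -0.00020483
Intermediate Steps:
u = -98 (u = -78 - 20 = -98)
q = -4956 (q = -98 - 1*4858 = -98 - 4858 = -4956)
1/(q + 74) = 1/(-4956 + 74) = 1/(-4882) = -1/4882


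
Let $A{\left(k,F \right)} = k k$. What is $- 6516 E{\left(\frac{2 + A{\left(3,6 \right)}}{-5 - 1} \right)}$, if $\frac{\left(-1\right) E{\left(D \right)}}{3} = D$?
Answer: $-35838$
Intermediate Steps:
$A{\left(k,F \right)} = k^{2}$
$E{\left(D \right)} = - 3 D$
$- 6516 E{\left(\frac{2 + A{\left(3,6 \right)}}{-5 - 1} \right)} = - 6516 \left(- 3 \frac{2 + 3^{2}}{-5 - 1}\right) = - 6516 \left(- 3 \frac{2 + 9}{-6}\right) = - 6516 \left(- 3 \cdot 11 \left(- \frac{1}{6}\right)\right) = - 6516 \left(\left(-3\right) \left(- \frac{11}{6}\right)\right) = \left(-6516\right) \frac{11}{2} = -35838$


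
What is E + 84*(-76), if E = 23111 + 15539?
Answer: 32266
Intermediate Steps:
E = 38650
E + 84*(-76) = 38650 + 84*(-76) = 38650 - 6384 = 32266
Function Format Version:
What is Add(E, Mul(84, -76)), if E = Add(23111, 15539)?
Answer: 32266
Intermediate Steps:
E = 38650
Add(E, Mul(84, -76)) = Add(38650, Mul(84, -76)) = Add(38650, -6384) = 32266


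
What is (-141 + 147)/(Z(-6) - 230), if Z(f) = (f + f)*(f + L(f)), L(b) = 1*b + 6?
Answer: -3/79 ≈ -0.037975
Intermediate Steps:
L(b) = 6 + b (L(b) = b + 6 = 6 + b)
Z(f) = 2*f*(6 + 2*f) (Z(f) = (f + f)*(f + (6 + f)) = (2*f)*(6 + 2*f) = 2*f*(6 + 2*f))
(-141 + 147)/(Z(-6) - 230) = (-141 + 147)/(4*(-6)*(3 - 6) - 230) = 6/(4*(-6)*(-3) - 230) = 6/(72 - 230) = 6/(-158) = 6*(-1/158) = -3/79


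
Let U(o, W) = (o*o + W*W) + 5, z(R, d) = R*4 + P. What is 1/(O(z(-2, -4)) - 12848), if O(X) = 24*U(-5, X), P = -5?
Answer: -1/8072 ≈ -0.00012388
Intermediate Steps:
z(R, d) = -5 + 4*R (z(R, d) = R*4 - 5 = 4*R - 5 = -5 + 4*R)
U(o, W) = 5 + W² + o² (U(o, W) = (o² + W²) + 5 = (W² + o²) + 5 = 5 + W² + o²)
O(X) = 720 + 24*X² (O(X) = 24*(5 + X² + (-5)²) = 24*(5 + X² + 25) = 24*(30 + X²) = 720 + 24*X²)
1/(O(z(-2, -4)) - 12848) = 1/((720 + 24*(-5 + 4*(-2))²) - 12848) = 1/((720 + 24*(-5 - 8)²) - 12848) = 1/((720 + 24*(-13)²) - 12848) = 1/((720 + 24*169) - 12848) = 1/((720 + 4056) - 12848) = 1/(4776 - 12848) = 1/(-8072) = -1/8072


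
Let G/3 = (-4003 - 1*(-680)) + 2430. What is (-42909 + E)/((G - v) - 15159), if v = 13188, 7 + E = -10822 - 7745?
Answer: 61483/31026 ≈ 1.9817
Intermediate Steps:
E = -18574 (E = -7 + (-10822 - 7745) = -7 - 18567 = -18574)
G = -2679 (G = 3*((-4003 - 1*(-680)) + 2430) = 3*((-4003 + 680) + 2430) = 3*(-3323 + 2430) = 3*(-893) = -2679)
(-42909 + E)/((G - v) - 15159) = (-42909 - 18574)/((-2679 - 1*13188) - 15159) = -61483/((-2679 - 13188) - 15159) = -61483/(-15867 - 15159) = -61483/(-31026) = -61483*(-1/31026) = 61483/31026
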